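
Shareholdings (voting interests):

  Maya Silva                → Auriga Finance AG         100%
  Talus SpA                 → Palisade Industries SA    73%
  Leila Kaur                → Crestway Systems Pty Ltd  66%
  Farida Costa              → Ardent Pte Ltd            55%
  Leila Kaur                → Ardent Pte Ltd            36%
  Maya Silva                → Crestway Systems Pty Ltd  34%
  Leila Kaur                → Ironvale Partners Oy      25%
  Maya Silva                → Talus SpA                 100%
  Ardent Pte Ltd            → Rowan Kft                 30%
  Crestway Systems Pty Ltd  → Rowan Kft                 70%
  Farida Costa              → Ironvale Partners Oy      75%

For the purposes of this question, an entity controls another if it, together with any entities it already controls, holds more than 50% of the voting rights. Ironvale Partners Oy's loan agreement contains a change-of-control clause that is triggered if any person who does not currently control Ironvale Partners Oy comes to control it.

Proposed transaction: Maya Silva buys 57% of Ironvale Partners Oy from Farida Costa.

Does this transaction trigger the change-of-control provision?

Yes

The purchase adds only to Maya's holdings (Farida's stake shrinks), so Maya is the only person who could newly come to control Ironvale.
Maya holds 100% of Auriga, so Maya controls Auriga.
Maya holds 100% of Talus, so Maya controls Talus.
Talus holds 73% of Palisade, so Maya controls Palisade.
Neither Maya nor any entity Maya controls holds any voting interest in Ironvale.
So before the transaction, Maya does not control Ironvale.
After the purchase, Maya holds 57% of Ironvale directly, and Farida's stake falls to 18%.
Maya holds 57% of Ironvale, so Maya controls Ironvale.
Maya did not control Ironvale before and does after, so the clause is triggered.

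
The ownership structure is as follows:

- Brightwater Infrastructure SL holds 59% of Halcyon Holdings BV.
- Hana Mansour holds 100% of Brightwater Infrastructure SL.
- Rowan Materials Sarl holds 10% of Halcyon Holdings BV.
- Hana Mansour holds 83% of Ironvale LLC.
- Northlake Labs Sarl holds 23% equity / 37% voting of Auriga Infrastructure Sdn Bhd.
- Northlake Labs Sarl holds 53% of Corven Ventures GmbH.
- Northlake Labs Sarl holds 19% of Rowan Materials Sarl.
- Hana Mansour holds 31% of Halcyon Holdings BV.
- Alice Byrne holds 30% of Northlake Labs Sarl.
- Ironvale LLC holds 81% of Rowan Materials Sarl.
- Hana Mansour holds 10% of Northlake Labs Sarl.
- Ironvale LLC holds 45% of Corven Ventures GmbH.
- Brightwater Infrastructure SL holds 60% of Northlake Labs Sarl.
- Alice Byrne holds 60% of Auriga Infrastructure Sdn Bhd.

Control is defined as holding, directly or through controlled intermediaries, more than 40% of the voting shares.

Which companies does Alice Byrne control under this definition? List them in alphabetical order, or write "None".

Alice holds 60% of Auriga, so Alice controls Auriga.
No other company's threshold is met.

Auriga Infrastructure Sdn Bhd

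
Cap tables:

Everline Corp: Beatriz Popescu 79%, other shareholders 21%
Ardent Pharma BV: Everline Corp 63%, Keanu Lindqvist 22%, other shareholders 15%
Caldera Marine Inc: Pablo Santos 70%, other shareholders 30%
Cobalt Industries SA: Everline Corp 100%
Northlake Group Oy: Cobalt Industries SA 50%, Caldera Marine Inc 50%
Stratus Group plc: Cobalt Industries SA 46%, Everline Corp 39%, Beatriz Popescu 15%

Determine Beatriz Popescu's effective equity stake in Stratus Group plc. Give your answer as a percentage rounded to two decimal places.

82.15%

Beatriz reaches Stratus along 3 paths.
Via Everline → Cobalt: 79% × 100% × 46% = 36.34%.
Via Everline: 79% × 39% = 30.81%.
Direct stake: 15% = 15%.
Total: 36.34% + 30.81% + 15% = 82.15%.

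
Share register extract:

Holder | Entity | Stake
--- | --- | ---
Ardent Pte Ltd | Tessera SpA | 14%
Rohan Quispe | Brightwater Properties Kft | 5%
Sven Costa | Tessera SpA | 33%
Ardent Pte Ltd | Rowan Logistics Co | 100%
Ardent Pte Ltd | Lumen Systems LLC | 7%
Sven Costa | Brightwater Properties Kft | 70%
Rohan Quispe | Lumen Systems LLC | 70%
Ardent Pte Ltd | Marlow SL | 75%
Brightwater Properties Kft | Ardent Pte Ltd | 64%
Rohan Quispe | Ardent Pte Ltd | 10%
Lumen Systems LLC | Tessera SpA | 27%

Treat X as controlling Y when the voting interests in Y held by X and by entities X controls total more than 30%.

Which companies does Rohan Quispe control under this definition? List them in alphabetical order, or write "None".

Rohan holds 70% of Lumen, so Rohan controls Lumen.
No other company's threshold is met.

Lumen Systems LLC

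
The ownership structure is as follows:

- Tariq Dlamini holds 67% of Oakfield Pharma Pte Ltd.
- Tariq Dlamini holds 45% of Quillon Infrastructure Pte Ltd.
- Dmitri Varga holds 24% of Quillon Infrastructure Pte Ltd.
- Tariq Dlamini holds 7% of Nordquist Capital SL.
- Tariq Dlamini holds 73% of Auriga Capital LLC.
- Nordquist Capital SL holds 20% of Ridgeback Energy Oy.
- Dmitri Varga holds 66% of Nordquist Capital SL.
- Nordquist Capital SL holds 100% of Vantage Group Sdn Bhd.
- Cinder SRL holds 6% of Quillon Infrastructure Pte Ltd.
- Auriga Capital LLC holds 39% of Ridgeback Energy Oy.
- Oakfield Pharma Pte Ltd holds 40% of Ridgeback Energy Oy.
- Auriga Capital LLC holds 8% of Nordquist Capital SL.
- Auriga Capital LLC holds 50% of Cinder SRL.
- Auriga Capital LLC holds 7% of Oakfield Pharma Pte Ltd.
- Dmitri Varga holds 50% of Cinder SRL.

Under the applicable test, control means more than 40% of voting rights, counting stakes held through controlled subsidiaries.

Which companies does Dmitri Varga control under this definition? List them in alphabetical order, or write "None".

Cinder SRL, Nordquist Capital SL, Vantage Group Sdn Bhd

Dmitri holds 66% of Nordquist, so Dmitri controls Nordquist.
Dmitri holds 50% of Cinder, so Dmitri controls Cinder.
Nordquist holds 100% of Vantage, so Dmitri controls Vantage.
No other company's threshold is met.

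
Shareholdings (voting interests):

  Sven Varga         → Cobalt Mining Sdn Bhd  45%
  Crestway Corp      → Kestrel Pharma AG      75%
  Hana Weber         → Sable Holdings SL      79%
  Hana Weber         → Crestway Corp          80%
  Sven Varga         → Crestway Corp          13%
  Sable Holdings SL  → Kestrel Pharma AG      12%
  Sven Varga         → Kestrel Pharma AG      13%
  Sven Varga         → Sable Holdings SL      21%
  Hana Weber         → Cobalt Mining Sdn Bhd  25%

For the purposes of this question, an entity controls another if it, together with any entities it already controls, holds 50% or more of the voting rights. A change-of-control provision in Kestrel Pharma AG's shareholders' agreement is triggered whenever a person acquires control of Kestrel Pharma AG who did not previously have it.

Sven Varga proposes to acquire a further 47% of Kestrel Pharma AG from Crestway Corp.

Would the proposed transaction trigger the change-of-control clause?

The purchase adds only to Sven's holdings (Crestway's stake shrinks), so Sven is the only person who could newly come to control Kestrel.
Sven's largest direct stake is 45% in Cobalt, which does not meet the threshold, so Sven controls no company.
In Kestrel, Sven's side holds only 13%, not ≥ 50%.
So before the transaction, Sven does not control Kestrel.
After the purchase, Sven's direct stake in Kestrel rises to 13% + 47% = 60%, and Crestway's stake falls to 28%.
Sven holds 60% of Kestrel, so Sven controls Kestrel.
Sven did not control Kestrel before and does after, so the clause is triggered.

Yes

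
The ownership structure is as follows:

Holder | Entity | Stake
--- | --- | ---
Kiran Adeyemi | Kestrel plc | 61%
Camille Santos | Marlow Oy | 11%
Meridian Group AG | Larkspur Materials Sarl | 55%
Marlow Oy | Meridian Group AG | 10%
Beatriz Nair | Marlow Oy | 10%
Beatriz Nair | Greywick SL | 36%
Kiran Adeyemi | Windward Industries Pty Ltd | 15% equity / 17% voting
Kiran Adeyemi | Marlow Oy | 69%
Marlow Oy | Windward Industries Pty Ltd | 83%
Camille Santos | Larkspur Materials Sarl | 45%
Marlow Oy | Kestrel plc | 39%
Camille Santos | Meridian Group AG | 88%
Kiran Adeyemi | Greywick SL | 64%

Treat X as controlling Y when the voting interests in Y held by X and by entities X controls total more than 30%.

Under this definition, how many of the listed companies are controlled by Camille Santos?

Camille holds 88% of Meridian, so Camille controls Meridian.
Camille and Meridian together hold 45% + 55% = 100% of Larkspur, so Camille controls Larkspur.
No other company's threshold is met.
Camille controls 2 companies.

2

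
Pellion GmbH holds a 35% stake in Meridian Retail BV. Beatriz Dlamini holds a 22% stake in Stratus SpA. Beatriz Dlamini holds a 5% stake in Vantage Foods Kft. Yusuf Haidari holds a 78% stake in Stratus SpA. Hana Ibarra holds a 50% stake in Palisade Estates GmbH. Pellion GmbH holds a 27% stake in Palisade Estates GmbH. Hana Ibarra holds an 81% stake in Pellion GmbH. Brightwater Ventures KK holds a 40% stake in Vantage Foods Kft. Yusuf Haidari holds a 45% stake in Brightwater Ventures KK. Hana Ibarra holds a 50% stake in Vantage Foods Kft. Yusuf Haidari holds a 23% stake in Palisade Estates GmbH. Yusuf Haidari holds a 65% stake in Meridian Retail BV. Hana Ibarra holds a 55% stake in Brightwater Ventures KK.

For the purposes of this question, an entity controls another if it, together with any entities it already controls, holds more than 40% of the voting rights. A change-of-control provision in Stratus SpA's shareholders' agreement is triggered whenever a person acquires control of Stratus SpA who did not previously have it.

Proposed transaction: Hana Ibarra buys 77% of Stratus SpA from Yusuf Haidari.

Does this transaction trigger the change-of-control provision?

The purchase adds only to Hana's holdings (Yusuf's stake shrinks), so Hana is the only person who could newly come to control Stratus.
Hana holds 55% of Brightwater, so Hana controls Brightwater.
Hana holds 81% of Pellion, so Hana controls Pellion.
Pellion and Hana together hold 27% + 50% = 77% of Palisade, so Hana controls Palisade.
Hana and Brightwater together hold 50% + 40% = 90% of Vantage, so Hana controls Vantage.
Neither Hana nor any entity Hana controls holds any voting interest in Stratus.
So before the transaction, Hana does not control Stratus.
After the purchase, Hana holds 77% of Stratus directly, and Yusuf's stake falls to 1%.
Hana holds 77% of Stratus, so Hana controls Stratus.
Hana did not control Stratus before and does after, so the clause is triggered.

Yes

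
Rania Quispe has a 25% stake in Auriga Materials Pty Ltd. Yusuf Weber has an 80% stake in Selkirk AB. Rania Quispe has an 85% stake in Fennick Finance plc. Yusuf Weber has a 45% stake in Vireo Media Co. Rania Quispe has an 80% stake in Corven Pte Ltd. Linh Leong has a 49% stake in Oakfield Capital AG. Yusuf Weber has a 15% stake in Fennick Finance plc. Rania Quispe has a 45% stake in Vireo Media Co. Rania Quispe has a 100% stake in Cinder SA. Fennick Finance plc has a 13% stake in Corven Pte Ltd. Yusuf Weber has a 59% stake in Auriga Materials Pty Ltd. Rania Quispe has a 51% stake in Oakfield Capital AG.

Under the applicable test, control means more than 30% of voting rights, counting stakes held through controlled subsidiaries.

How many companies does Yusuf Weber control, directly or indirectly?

3

Yusuf holds 59% of Auriga, so Yusuf controls Auriga.
Yusuf holds 45% of Vireo, so Yusuf controls Vireo.
Yusuf holds 80% of Selkirk, so Yusuf controls Selkirk.
No other company's threshold is met.
Yusuf controls 3 companies.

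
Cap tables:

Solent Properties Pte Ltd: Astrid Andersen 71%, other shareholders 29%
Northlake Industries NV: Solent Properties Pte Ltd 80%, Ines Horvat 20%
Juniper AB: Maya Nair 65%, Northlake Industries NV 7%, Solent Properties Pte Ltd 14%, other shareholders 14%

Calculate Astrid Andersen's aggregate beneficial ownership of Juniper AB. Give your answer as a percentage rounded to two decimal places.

13.92%

Astrid reaches Juniper along 2 paths.
Via Solent → Northlake: 71% × 80% × 7% = 3.976%.
Via Solent: 71% × 14% = 9.94%.
Total: 3.976% + 9.94% = 13.916%.
Rounded: 13.92%.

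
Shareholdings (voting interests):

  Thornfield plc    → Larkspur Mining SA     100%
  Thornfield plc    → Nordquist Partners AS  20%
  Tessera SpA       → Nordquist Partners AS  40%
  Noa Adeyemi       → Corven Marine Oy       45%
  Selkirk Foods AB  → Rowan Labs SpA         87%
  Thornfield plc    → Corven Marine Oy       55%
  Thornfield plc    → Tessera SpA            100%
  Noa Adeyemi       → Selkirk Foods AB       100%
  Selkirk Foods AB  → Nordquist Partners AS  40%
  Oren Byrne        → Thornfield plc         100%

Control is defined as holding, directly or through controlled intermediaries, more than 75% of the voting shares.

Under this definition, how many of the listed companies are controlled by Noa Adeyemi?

2

Noa holds 100% of Selkirk, so Noa controls Selkirk.
Selkirk holds 87% of Rowan, so Noa controls Rowan.
No other company's threshold is met.
Noa controls 2 companies.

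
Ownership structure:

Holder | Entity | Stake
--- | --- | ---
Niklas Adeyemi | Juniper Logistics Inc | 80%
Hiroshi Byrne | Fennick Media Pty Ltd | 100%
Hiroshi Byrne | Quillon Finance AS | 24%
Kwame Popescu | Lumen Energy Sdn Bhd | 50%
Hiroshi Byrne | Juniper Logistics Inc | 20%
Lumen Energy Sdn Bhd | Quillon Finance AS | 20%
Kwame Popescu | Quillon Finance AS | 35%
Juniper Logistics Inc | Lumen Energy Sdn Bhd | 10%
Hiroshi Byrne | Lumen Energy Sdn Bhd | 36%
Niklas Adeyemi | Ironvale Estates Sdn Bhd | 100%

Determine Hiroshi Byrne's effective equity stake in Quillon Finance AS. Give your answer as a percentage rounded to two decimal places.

Hiroshi reaches Quillon along 3 paths.
Direct stake: 24% = 24%.
Via Juniper → Lumen: 20% × 10% × 20% = 0.4%.
Via Lumen: 36% × 20% = 7.2%.
Total: 24% + 0.4% + 7.2% = 31.6%.
Rounded: 31.60%.

31.60%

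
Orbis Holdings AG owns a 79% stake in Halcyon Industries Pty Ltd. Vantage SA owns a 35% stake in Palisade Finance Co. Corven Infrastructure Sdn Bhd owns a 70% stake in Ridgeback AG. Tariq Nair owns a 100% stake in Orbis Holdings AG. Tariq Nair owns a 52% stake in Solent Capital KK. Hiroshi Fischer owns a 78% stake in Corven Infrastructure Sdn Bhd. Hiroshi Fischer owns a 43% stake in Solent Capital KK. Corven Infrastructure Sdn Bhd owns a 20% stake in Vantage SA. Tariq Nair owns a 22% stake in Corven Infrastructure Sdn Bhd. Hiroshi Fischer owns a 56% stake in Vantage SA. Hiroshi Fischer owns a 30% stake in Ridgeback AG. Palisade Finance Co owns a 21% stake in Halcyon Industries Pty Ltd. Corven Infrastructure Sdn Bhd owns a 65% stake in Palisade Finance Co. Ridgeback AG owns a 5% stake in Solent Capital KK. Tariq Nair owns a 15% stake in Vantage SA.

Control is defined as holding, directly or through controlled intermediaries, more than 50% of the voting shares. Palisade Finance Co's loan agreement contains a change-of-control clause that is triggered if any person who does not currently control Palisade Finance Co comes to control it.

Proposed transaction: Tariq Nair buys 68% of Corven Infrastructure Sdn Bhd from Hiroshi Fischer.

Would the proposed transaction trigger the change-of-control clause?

Yes

The purchase adds only to Tariq's holdings (Hiroshi's stake shrinks), so Tariq is the only person who could newly come to control Palisade.
Tariq holds 100% of Orbis, so Tariq controls Orbis.
Orbis holds 79% of Halcyon, so Tariq controls Halcyon.
Tariq holds 52% of Solent, so Tariq controls Solent.
Neither Tariq nor any entity Tariq controls holds any voting interest in Palisade.
So before the transaction, Tariq does not control Palisade.
After the purchase, Tariq's direct stake in Corven rises to 22% + 68% = 90%, and Hiroshi's stake falls to 10%.
Tariq holds 90% of Corven, so Tariq controls Corven.
Corven holds 65% of Palisade, so Tariq controls Palisade.
Tariq did not control Palisade before and does after, so the clause is triggered.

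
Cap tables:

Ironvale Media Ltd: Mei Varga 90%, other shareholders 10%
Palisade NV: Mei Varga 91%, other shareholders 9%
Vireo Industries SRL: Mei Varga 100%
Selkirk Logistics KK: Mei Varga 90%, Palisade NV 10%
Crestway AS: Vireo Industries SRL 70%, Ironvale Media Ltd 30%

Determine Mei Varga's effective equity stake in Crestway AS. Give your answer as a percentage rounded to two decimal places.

Mei reaches Crestway along 2 paths.
Via Vireo: 100% × 70% = 70%.
Via Ironvale: 90% × 30% = 27%.
Total: 70% + 27% = 97%.
Rounded: 97.00%.

97.00%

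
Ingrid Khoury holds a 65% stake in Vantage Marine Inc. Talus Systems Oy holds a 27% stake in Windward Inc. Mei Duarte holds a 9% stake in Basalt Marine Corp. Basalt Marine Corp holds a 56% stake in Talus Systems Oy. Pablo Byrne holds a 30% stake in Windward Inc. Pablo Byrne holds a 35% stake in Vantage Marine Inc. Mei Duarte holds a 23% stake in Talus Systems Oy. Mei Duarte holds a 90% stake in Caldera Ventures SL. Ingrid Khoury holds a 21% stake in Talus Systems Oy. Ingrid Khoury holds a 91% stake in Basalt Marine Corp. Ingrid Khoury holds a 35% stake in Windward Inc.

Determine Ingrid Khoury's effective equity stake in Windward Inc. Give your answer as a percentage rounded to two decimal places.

54.43%

Ingrid reaches Windward along 3 paths.
Direct stake: 35% = 35%.
Via Basalt → Talus: 91% × 56% × 27% = 13.7592%.
Via Talus: 21% × 27% = 5.67%.
Total: 35% + 13.7592% + 5.67% = 54.4292%.
Rounded: 54.43%.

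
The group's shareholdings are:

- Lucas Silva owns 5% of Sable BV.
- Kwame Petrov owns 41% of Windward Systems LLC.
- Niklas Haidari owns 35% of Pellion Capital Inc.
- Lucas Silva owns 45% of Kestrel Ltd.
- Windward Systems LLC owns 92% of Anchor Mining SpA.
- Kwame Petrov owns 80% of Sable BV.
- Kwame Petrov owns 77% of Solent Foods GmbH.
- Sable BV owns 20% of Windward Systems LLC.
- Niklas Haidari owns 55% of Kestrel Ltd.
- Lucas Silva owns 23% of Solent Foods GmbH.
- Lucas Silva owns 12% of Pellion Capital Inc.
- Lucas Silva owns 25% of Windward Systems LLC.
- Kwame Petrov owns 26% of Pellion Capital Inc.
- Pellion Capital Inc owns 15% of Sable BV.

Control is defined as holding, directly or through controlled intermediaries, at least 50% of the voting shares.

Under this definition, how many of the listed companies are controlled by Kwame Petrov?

Kwame holds 77% of Solent, so Kwame controls Solent.
Kwame holds 80% of Sable, so Kwame controls Sable.
Kwame and Sable together hold 41% + 20% = 61% of Windward, so Kwame controls Windward.
Windward holds 92% of Anchor, so Kwame controls Anchor.
No other company's threshold is met.
Kwame controls 4 companies.

4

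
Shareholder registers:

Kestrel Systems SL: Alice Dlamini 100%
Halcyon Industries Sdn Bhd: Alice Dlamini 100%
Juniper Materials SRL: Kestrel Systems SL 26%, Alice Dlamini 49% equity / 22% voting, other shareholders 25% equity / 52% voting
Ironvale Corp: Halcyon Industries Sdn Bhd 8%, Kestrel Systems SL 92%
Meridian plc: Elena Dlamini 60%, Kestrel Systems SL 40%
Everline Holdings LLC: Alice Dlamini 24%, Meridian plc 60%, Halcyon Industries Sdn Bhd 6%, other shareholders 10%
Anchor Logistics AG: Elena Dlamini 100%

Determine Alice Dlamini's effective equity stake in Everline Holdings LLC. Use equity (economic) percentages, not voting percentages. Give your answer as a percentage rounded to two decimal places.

Alice reaches Everline along 3 paths.
Direct stake: 24% = 24%.
Via Kestrel → Meridian: 100% × 40% × 60% = 24%.
Via Halcyon: 100% × 6% = 6%.
Total: 24% + 24% + 6% = 54%.
Rounded: 54.00%.

54.00%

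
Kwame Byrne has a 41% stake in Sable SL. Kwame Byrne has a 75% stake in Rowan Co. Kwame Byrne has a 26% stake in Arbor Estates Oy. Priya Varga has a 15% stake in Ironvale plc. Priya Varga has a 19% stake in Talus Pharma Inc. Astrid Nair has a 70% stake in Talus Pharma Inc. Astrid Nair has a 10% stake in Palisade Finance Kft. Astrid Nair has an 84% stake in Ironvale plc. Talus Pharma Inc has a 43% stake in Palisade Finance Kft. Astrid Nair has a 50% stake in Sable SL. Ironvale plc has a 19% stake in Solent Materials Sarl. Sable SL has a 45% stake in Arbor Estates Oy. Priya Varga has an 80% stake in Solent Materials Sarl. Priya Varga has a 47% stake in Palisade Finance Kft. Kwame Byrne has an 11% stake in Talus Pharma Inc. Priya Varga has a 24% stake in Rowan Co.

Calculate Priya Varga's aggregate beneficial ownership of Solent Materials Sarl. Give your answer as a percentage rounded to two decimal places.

Priya reaches Solent along 2 paths.
Via Ironvale: 15% × 19% = 2.85%.
Direct stake: 80% = 80%.
Total: 2.85% + 80% = 82.85%.

82.85%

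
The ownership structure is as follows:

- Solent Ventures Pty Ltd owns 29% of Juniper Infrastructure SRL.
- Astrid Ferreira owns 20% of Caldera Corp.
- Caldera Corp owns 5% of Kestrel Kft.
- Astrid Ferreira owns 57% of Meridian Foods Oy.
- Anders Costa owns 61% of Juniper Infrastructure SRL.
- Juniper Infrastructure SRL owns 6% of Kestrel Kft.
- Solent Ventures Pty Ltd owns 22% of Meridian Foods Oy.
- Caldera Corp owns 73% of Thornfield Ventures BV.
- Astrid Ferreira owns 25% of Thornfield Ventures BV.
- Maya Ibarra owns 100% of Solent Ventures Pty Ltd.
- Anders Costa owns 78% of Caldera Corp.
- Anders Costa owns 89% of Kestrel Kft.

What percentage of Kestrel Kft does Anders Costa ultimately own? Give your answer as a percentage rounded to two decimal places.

Anders reaches Kestrel along 3 paths.
Direct stake: 89% = 89%.
Via Caldera: 78% × 5% = 3.9%.
Via Juniper: 61% × 6% = 3.66%.
Total: 89% + 3.9% + 3.66% = 96.56%.

96.56%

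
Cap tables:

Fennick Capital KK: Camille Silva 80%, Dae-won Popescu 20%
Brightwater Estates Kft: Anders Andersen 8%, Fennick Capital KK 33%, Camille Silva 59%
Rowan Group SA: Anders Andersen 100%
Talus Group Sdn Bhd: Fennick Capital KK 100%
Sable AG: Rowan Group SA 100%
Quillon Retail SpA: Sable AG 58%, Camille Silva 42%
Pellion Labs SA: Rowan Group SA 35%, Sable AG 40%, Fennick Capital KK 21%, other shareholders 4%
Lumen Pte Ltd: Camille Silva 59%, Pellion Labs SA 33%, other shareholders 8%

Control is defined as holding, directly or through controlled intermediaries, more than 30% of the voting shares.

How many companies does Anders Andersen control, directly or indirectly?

Anders holds 100% of Rowan, so Anders controls Rowan.
Rowan holds 100% of Sable, so Anders controls Sable.
Sable holds 58% of Quillon, so Anders controls Quillon.
Rowan and Sable together hold 35% + 40% = 75% of Pellion, so Anders controls Pellion.
Pellion holds 33% of Lumen, so Anders controls Lumen.
No other company's threshold is met.
Anders controls 5 companies.

5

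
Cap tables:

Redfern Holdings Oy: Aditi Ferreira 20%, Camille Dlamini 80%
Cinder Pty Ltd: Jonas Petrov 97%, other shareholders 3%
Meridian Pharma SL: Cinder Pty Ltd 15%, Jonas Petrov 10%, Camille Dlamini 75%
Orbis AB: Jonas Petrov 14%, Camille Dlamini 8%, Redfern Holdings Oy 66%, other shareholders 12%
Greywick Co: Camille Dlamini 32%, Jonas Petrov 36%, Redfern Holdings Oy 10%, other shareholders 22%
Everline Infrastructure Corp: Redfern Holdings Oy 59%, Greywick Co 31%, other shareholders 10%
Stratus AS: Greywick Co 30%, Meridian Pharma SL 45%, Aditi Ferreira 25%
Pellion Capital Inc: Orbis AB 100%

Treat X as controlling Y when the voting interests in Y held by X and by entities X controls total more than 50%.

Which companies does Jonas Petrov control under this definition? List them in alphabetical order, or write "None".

Cinder Pty Ltd

Jonas holds 97% of Cinder, so Jonas controls Cinder.
No other company's threshold is met.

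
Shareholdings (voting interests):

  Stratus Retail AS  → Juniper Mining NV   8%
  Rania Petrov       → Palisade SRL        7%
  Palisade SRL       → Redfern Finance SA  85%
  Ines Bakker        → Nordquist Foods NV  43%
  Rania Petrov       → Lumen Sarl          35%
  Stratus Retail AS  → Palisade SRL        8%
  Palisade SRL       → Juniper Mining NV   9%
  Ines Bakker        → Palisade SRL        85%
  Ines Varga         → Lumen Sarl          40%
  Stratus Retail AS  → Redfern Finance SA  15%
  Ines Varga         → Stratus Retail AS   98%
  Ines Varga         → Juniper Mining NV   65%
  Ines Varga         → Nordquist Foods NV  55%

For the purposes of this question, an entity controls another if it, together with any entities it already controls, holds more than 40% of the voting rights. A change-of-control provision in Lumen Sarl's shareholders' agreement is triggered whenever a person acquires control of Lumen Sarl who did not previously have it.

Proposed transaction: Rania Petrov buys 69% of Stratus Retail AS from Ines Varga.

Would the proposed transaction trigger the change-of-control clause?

The purchase adds only to Rania's holdings (Ines Varga's stake shrinks), so Rania is the only person who could newly come to control Lumen.
Rania's largest direct stake is 35% in Lumen, which does not meet the threshold, so Rania controls no company.
In Lumen, Rania's side holds only 35%, not > 40%.
So before the transaction, Rania does not control Lumen.
After the purchase, Rania holds 69% of Stratus directly, and Ines Varga's stake falls to 29%.
Rania holds 69% of Stratus, so Rania controls Stratus.
After the transaction, Rania's side holds 35% of Lumen, not > 40%, so Rania still does not control Lumen.
No new person acquires control, so the clause is not triggered.

No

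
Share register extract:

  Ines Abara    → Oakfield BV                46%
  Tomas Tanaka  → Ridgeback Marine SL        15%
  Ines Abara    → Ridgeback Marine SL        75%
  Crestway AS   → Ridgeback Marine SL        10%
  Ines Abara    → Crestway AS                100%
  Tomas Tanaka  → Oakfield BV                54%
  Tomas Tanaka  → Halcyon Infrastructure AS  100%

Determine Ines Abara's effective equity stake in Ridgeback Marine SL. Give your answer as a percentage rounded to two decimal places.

Ines reaches Ridgeback along 2 paths.
Via Crestway: 100% × 10% = 10%.
Direct stake: 75% = 75%.
Total: 10% + 75% = 85%.
Rounded: 85.00%.

85.00%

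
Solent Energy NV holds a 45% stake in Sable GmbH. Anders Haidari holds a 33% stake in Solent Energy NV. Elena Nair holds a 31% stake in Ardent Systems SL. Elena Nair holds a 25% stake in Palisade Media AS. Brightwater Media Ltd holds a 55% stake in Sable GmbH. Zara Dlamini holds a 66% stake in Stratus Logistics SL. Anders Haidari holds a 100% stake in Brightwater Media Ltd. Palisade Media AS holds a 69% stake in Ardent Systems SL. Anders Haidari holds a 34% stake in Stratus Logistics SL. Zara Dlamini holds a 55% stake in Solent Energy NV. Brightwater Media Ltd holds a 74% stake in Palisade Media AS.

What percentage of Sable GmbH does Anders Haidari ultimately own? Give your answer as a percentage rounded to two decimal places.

Anders reaches Sable along 2 paths.
Via Solent: 33% × 45% = 14.85%.
Via Brightwater: 100% × 55% = 55%.
Total: 14.85% + 55% = 69.85%.

69.85%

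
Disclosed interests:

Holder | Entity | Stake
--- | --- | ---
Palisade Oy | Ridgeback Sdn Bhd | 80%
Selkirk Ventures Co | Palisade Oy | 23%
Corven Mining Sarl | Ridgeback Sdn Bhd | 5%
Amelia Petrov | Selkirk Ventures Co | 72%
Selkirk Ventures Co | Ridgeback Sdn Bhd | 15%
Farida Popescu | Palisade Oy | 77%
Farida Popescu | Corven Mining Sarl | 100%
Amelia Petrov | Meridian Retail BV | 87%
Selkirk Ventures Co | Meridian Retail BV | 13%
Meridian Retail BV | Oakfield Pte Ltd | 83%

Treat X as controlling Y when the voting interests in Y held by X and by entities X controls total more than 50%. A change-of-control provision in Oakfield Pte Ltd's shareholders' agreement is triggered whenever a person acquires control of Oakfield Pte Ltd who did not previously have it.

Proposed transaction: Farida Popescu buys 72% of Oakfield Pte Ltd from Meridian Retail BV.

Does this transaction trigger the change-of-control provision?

Yes

The purchase adds only to Farida's holdings (Meridian's stake shrinks), so Farida is the only person who could newly come to control Oakfield.
Farida holds 100% of Corven, so Farida controls Corven.
Farida holds 77% of Palisade, so Farida controls Palisade.
Palisade and Corven together hold 80% + 5% = 85% of Ridgeback, so Farida controls Ridgeback.
Neither Farida nor any entity Farida controls holds any voting interest in Oakfield.
So before the transaction, Farida does not control Oakfield.
After the purchase, Farida holds 72% of Oakfield directly, and Meridian's stake falls to 11%.
Farida holds 72% of Oakfield, so Farida controls Oakfield.
Farida did not control Oakfield before and does after, so the clause is triggered.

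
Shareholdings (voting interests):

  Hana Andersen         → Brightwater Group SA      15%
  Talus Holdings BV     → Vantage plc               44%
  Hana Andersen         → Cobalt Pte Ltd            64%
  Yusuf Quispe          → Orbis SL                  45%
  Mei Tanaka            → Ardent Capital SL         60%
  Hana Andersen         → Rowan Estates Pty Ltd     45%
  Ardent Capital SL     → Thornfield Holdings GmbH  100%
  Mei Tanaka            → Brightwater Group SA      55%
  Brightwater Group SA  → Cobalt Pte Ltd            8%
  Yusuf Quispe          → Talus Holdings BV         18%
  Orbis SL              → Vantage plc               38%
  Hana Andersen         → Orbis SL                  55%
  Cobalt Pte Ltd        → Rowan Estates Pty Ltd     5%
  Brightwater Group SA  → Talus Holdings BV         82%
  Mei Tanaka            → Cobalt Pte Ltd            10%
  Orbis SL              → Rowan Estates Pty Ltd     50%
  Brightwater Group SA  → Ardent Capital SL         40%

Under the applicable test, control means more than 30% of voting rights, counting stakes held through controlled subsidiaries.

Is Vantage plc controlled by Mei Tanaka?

Mei holds 55% of Brightwater, so Mei controls Brightwater.
Brightwater holds 82% of Talus, so Mei controls Talus.
Talus holds 44% of Vantage, so Mei controls Vantage.

Yes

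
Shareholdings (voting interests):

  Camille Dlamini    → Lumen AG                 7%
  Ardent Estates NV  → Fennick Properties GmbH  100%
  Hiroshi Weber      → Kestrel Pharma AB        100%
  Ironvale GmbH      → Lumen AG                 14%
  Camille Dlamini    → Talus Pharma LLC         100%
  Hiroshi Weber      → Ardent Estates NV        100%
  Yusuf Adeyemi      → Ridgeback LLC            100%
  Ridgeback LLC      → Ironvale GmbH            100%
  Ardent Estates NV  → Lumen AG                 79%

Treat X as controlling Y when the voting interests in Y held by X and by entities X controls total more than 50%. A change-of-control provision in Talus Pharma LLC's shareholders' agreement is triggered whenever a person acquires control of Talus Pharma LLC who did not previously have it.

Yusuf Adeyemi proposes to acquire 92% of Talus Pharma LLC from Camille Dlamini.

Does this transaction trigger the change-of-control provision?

The purchase adds only to Yusuf's holdings (Camille's stake shrinks), so Yusuf is the only person who could newly come to control Talus.
Yusuf holds 100% of Ridgeback, so Yusuf controls Ridgeback.
Ridgeback holds 100% of Ironvale, so Yusuf controls Ironvale.
Neither Yusuf nor any entity Yusuf controls holds any voting interest in Talus.
So before the transaction, Yusuf does not control Talus.
After the purchase, Yusuf holds 92% of Talus directly, and Camille's stake falls to 8%.
Yusuf holds 92% of Talus, so Yusuf controls Talus.
Yusuf did not control Talus before and does after, so the clause is triggered.

Yes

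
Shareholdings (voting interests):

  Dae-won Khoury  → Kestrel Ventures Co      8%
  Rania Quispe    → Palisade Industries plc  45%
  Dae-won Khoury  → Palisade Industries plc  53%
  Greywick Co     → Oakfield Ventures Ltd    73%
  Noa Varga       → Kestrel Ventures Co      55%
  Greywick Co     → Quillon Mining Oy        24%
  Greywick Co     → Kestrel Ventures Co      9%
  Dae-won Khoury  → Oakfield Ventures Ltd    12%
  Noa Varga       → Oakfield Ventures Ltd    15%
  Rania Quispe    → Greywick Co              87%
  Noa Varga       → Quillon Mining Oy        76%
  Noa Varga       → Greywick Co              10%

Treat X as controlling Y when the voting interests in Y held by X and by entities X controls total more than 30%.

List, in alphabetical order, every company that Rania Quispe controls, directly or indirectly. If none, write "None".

Rania holds 87% of Greywick, so Rania controls Greywick.
Rania holds 45% of Palisade, so Rania controls Palisade.
Greywick holds 73% of Oakfield, so Rania controls Oakfield.
No other company's threshold is met.

Greywick Co, Oakfield Ventures Ltd, Palisade Industries plc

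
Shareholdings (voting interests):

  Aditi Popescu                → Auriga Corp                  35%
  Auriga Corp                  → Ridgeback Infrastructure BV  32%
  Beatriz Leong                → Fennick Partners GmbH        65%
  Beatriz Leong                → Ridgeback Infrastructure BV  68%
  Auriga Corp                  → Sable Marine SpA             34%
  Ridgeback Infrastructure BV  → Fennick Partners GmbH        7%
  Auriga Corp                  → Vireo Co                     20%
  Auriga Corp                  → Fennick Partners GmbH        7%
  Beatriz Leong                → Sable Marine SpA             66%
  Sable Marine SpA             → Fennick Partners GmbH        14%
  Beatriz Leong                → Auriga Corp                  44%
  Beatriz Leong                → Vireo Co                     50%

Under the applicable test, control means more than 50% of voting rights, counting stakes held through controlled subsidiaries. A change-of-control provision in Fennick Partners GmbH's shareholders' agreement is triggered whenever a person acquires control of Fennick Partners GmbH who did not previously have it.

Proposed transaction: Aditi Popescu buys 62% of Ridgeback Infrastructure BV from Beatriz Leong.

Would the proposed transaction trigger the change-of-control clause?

No

The purchase adds only to Aditi's holdings (Beatriz's stake shrinks), so Aditi is the only person who could newly come to control Fennick.
Aditi's largest direct stake is 35% in Auriga, which does not meet the threshold, so Aditi controls no company.
Neither Aditi nor any entity Aditi controls holds any voting interest in Fennick.
So before the transaction, Aditi does not control Fennick.
After the purchase, Aditi holds 62% of Ridgeback directly, and Beatriz's stake falls to 6%.
Aditi holds 62% of Ridgeback, so Aditi controls Ridgeback.
After the transaction, Aditi's side holds 7% of Fennick, not > 50%, so Aditi still does not control Fennick.
No new person acquires control, so the clause is not triggered.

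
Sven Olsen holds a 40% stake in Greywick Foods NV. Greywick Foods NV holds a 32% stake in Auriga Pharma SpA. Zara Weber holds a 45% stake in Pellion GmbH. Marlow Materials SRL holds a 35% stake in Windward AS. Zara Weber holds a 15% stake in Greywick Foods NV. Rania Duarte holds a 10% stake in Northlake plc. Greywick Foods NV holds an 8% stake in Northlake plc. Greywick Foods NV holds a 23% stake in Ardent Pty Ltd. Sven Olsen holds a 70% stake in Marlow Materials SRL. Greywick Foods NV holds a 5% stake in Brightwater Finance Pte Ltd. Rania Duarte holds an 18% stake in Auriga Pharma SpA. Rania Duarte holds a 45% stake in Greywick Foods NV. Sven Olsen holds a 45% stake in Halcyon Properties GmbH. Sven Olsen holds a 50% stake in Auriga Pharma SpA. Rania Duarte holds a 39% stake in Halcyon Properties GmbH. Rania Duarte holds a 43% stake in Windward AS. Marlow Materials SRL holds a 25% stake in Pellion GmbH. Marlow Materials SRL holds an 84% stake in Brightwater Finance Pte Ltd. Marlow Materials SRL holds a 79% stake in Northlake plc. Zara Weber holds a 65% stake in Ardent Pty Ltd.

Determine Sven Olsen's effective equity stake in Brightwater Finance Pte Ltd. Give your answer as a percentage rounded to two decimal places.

Sven reaches Brightwater along 2 paths.
Via Marlow: 70% × 84% = 58.8%.
Via Greywick: 40% × 5% = 2%.
Total: 58.8% + 2% = 60.8%.
Rounded: 60.80%.

60.80%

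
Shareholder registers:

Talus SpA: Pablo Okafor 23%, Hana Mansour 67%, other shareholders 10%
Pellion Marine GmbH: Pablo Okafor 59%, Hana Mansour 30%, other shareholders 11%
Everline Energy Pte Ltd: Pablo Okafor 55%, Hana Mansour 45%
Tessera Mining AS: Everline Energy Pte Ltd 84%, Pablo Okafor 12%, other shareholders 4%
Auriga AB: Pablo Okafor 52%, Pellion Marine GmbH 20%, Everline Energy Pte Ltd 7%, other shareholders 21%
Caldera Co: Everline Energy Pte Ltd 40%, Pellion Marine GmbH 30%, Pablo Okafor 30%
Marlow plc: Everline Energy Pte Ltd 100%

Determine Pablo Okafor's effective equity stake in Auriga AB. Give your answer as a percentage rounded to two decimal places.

Pablo reaches Auriga along 3 paths.
Direct stake: 52% = 52%.
Via Pellion: 59% × 20% = 11.8%.
Via Everline: 55% × 7% = 3.85%.
Total: 52% + 11.8% + 3.85% = 67.65%.

67.65%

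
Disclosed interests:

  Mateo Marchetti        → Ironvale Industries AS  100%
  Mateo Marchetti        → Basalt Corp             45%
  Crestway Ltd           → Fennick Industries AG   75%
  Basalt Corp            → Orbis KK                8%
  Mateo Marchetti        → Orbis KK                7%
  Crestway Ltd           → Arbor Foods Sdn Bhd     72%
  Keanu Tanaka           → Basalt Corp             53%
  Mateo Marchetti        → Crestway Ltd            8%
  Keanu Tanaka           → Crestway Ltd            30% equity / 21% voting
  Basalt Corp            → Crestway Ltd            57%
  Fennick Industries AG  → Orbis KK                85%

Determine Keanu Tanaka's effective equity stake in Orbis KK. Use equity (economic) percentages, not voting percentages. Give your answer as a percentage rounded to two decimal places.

Keanu reaches Orbis along 3 paths.
Via Crestway → Fennick: 30% × 75% × 85% = 19.125%.
Via Basalt → Crestway → Fennick: 53% × 57% × 75% × 85% = 19.258875%.
Via Basalt: 53% × 8% = 4.24%.
Total: 19.125% + 19.258875% + 4.24% = 42.623875%.
Rounded: 42.62%.

42.62%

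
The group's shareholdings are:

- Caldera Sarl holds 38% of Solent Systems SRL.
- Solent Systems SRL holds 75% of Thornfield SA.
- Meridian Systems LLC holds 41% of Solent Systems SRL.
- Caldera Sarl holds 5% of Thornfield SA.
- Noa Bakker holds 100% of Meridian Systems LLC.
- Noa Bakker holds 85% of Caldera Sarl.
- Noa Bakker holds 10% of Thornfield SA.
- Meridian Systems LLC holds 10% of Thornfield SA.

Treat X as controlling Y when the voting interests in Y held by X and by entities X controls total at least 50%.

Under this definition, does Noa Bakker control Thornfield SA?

Noa holds 85% of Caldera, so Noa controls Caldera.
Noa holds 100% of Meridian, so Noa controls Meridian.
Caldera and Meridian together hold 38% + 41% = 79% of Solent, so Noa controls Solent.
Noa and Solent and Meridian and Caldera together hold 10% + 75% + 10% + 5% = 100% of Thornfield, so Noa controls Thornfield.

Yes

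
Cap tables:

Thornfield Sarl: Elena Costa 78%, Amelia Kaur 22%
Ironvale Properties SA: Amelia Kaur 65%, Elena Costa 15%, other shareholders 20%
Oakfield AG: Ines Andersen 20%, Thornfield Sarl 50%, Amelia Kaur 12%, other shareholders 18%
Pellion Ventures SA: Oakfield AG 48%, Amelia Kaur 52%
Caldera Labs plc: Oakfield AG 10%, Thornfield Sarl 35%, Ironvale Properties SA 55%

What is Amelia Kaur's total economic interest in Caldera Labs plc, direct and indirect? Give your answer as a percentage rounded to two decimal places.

Amelia reaches Caldera along 4 paths.
Via Thornfield → Oakfield: 22% × 50% × 10% = 1.1%.
Via Oakfield: 12% × 10% = 1.2%.
Via Thornfield: 22% × 35% = 7.7%.
Via Ironvale: 65% × 55% = 35.75%.
Total: 1.1% + 1.2% + 7.7% + 35.75% = 45.75%.

45.75%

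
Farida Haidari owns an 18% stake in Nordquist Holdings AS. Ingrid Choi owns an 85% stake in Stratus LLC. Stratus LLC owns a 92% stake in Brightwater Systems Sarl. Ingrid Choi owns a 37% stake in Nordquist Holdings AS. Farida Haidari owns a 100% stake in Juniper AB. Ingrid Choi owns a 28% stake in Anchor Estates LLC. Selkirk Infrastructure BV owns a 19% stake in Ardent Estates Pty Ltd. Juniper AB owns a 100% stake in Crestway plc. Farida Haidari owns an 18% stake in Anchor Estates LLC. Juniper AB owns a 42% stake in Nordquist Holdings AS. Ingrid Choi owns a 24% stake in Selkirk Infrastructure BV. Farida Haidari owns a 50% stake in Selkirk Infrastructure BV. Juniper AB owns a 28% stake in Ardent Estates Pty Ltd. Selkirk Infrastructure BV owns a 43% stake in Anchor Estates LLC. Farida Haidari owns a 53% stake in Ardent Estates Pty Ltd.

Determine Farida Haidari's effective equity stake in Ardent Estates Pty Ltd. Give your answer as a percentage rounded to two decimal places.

90.50%

Farida reaches Ardent along 3 paths.
Via Juniper: 100% × 28% = 28%.
Via Selkirk: 50% × 19% = 9.5%.
Direct stake: 53% = 53%.
Total: 28% + 9.5% + 53% = 90.5%.
Rounded: 90.50%.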